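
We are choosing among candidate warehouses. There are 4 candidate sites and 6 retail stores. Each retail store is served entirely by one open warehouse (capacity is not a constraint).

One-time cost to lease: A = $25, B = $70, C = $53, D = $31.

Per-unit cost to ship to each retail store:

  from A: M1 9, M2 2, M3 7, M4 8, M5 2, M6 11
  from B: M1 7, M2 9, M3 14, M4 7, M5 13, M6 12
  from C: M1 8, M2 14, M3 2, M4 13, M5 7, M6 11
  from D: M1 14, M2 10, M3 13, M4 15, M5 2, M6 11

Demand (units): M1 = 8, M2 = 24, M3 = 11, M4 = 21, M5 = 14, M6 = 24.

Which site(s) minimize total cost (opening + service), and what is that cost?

Open A and C; minimum total cost 672.

For any fixed open set, each retail store goes to its cheapest open site; total = fixed + service.
{A, C}: M1→C 8·8=64, M2→A 2·24=48, M3→C 2·11=22, M4→A 8·21=168, M5→A 2·14=28, M6→A 11·24=264. Service 594; fixed 78; total 672.
{A}: service 657 + fixed 25 = 682
{A, C, D}: service 594 + fixed 109 = 703
{A, B, C, D}: M1→B 7·8=56, M2→A 2·24=48, M3→C 2·11=22, M4→B 7·21=147, M5→A 2·14=28, M6→A 11·24=264. Service 565; fixed 179; total 744.
No other subset beats 672.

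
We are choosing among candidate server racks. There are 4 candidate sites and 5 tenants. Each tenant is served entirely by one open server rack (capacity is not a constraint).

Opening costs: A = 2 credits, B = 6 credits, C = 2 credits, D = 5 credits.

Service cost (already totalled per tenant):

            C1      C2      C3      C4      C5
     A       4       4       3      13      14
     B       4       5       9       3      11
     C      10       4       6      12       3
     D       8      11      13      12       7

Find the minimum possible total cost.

For any fixed open set, each tenant goes to its cheapest open site; total = fixed + service.
{A, B, C}: C1→A 4, C2→A 4, C3→A 3, C4→B 3, C5→C 3. Service 17; fixed 10; total 27.
{B, C}: service 20 + fixed 8 = 28
{A, C}: C1→A 4, C2→A 4, C3→A 3, C4→C 12, C5→C 3. Service 26; fixed 4; total 30.
{A, B, C, D}: C1→A 4, C2→A 4, C3→A 3, C4→B 3, C5→C 3. Service 17; fixed 15; total 32.
No other subset beats 27.

Minimum total cost: 27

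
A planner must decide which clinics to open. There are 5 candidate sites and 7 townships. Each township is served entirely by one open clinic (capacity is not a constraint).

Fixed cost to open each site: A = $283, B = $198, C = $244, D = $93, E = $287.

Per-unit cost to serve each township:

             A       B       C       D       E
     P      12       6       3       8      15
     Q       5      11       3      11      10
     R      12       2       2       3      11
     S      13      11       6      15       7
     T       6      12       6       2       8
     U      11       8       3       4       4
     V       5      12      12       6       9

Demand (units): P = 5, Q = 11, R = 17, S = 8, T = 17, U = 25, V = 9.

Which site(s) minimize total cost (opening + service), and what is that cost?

For any fixed open set, each township goes to its cheapest open site; total = fixed + service.
{D}: P→D 8·5=40, Q→D 11·11=121, R→D 3·17=51, S→D 15·8=120, T→D 2·17=34, U→D 4·25=100, V→D 6·9=54. Service 520; fixed 93; total 613.
{C, D}: P→C 3·5=15, Q→C 3·11=33, R→C 2·17=34, S→C 6·8=48, T→D 2·17=34, U→C 3·25=75, V→D 6·9=54. Service 293; fixed 337; total 630.
{C}: service 415 + fixed 244 = 659
{A, B, C, D, E}: service 284 + fixed 1105 = 1389
No other subset beats 613.

Open D only; minimum total cost 613.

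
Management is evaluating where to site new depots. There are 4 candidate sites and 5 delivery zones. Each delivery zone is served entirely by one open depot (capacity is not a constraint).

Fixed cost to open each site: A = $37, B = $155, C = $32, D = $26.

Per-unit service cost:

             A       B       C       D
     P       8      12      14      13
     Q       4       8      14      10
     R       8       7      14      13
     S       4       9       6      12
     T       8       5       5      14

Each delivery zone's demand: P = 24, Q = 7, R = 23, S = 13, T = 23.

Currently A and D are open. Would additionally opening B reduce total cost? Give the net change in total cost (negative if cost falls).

No — net change +63 (cost rises by 63).

Current service cost with {A, D}: 640.
Adding B: each delivery zone re-picks its cheapest; new service cost 548, saving 92.
Extra fixed cost: 155. Net change = 155 − 92 = 63.
(Totals: 703 → 766.)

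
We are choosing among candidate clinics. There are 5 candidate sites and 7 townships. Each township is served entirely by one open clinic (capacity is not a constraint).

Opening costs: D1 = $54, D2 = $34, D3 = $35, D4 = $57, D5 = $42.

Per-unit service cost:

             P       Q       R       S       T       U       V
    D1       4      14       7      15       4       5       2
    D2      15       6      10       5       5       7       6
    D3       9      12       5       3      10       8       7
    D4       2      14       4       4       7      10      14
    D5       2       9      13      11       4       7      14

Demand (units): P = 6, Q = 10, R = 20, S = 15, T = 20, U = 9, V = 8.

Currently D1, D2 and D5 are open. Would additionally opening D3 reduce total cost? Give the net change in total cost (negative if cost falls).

Yes — net change −35 (cost falls by 35).

Current service cost with {D1, D2, D5}: 428.
Adding D3: each township re-picks its cheapest; new service cost 358, saving 70.
Extra fixed cost: 35. Net change = 35 − 70 = -35.
(Totals: 558 → 523.)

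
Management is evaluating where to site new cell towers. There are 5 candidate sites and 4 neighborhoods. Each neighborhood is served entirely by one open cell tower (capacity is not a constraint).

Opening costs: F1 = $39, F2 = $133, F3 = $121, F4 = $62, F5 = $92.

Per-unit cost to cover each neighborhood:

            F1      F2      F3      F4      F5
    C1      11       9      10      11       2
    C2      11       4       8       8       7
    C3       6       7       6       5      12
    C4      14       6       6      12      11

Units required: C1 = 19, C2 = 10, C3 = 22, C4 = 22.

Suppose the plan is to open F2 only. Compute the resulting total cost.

Each neighborhood is assigned to its cheapest site among the open ones.
{F2}: C1→F2 9·19=171, C2→F2 4·10=40, C3→F2 7·22=154, C4→F2 6·22=132. Service 497; fixed 133; total 630.

Total cost: 630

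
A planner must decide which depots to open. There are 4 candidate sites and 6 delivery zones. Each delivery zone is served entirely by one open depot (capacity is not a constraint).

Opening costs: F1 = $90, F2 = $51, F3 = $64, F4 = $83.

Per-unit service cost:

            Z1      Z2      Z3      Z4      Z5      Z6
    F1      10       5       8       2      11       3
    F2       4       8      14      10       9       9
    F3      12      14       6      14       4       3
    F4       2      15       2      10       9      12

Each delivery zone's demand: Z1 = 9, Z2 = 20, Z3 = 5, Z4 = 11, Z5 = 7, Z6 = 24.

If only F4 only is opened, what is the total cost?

Each delivery zone is assigned to its cheapest site among the open ones.
{F4}: Z1→F4 2·9=18, Z2→F4 15·20=300, Z3→F4 2·5=10, Z4→F4 10·11=110, Z5→F4 9·7=63, Z6→F4 12·24=288. Service 789; fixed 83; total 872.

Total cost: 872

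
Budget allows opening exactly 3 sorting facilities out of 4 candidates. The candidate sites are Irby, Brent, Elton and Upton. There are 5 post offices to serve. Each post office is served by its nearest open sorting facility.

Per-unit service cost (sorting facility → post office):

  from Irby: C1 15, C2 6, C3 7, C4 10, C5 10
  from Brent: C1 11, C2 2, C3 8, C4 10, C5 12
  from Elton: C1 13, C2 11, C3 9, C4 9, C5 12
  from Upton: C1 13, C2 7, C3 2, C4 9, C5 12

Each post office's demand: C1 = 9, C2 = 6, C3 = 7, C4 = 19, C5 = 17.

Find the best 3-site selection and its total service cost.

Choose Irby, Brent and Upton; total service cost 466.

With exactly 3 open, each post office uses its cheapest among the chosen.
{Irby, Brent, Upton}: C1→Brent 11·9=99, C2→Brent 2·6=12, C3→Upton 2·7=14, C4→Upton 9·19=171, C5→Irby 10·17=170. Service cost 466.
{Brent, Elton, Upton}: service cost 500
{Irby, Brent, Elton}: service cost 501
Among all 4 size-3 choices, {Irby, Brent, Upton} is lowest.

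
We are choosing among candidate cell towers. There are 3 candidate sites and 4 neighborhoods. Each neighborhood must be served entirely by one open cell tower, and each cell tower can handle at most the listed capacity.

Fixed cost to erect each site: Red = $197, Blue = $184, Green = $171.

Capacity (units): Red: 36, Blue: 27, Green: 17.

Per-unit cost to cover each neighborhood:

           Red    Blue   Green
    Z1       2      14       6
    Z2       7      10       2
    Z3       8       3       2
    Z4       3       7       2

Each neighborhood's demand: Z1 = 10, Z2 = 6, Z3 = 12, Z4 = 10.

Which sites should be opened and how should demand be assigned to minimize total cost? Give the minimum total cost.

Open {Red, Green}: Z1→Red 2·10=20, Z2→Red 7·6=42, Z3→Green 2·12=24, Z4→Red 3·10=30.
Loads: Red carries 26/36, Green carries 12/17. Service 116; fixed 368; total 484.
Next best feasible plan costs 509.

Minimum total cost: 484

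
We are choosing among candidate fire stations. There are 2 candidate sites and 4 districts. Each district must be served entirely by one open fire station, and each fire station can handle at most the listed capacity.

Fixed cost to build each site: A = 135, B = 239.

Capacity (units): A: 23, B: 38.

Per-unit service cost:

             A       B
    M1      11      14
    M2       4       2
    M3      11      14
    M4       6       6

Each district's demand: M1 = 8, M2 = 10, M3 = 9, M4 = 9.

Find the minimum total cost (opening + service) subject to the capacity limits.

Minimum total cost: 551

Open {B}: M1→B 14·8=112, M2→B 2·10=20, M3→B 14·9=126, M4→B 6·9=54.
Loads: B carries 36/38. Service 312; fixed 239; total 551.
Next best feasible plan costs 635.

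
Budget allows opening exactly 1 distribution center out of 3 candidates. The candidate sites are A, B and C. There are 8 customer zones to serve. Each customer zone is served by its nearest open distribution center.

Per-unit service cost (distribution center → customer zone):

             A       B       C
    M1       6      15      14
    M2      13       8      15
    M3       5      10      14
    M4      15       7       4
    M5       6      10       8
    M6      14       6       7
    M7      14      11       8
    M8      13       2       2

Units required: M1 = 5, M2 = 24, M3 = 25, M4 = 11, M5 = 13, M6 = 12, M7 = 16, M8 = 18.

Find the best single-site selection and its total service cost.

With exactly 1 open, each customer zone uses its cheapest among the chosen.
{B}: M1→B 15·5=75, M2→B 8·24=192, M3→B 10·25=250, M4→B 7·11=77, M5→B 10·13=130, M6→B 6·12=72, M7→B 11·16=176, M8→B 2·18=36. Service cost 1008.
{C}: service cost 1176
{A}: service cost 1336
Among all 3 size-1 choices, {B} is lowest.

Choose B only; total service cost 1008.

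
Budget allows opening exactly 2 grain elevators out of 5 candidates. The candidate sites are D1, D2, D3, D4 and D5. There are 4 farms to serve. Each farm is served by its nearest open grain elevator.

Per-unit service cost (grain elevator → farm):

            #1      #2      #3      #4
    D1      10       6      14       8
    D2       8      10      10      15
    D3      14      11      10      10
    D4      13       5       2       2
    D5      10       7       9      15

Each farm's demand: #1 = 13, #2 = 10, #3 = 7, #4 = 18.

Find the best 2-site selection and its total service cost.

Choose D2 and D4; total service cost 204.

With exactly 2 open, each farm uses its cheapest among the chosen.
{D2, D4}: #1→D2 8·13=104, #2→D4 5·10=50, #3→D4 2·7=14, #4→D4 2·18=36. Service cost 204.
{D1, D4}: service cost 230
{D4, D5}: service cost 230
Among all 10 size-2 choices, {D2, D4} is lowest.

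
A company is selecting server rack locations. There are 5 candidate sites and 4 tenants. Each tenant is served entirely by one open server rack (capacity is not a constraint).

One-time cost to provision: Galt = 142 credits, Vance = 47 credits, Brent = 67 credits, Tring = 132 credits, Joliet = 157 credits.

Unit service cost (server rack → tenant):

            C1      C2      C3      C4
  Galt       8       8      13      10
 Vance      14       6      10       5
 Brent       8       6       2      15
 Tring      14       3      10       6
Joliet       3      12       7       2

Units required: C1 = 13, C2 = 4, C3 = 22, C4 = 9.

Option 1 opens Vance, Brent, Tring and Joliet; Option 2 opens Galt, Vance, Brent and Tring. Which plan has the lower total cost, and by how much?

Option 1 is cheaper by 77.

Option 1: {Vance, Brent, Tring, Joliet}: C1→Joliet 3·13=39, C2→Tring 3·4=12, C3→Brent 2·22=44, C4→Joliet 2·9=18. Service 113; fixed 403; total 516.
Option 2: {Galt, Vance, Brent, Tring}: C1→Galt 8·13=104, C2→Tring 3·4=12, C3→Brent 2·22=44, C4→Vance 5·9=45. Service 205; fixed 388; total 593.
Difference: |516 − 593| = 77.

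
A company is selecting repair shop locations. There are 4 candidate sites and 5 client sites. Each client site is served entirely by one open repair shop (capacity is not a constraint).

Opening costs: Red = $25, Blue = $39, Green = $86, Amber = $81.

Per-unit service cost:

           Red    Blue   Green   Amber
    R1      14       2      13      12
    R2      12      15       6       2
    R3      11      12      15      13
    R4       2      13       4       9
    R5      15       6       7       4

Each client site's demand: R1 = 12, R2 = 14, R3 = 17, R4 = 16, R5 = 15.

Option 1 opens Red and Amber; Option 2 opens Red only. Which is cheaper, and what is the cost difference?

Option 1 is cheaper by 248.

Option 1: {Red, Amber}: R1→Amber 12·12=144, R2→Amber 2·14=28, R3→Red 11·17=187, R4→Red 2·16=32, R5→Amber 4·15=60. Service 451; fixed 106; total 557.
Option 2: {Red}: R1→Red 14·12=168, R2→Red 12·14=168, R3→Red 11·17=187, R4→Red 2·16=32, R5→Red 15·15=225. Service 780; fixed 25; total 805.
Difference: |557 − 805| = 248.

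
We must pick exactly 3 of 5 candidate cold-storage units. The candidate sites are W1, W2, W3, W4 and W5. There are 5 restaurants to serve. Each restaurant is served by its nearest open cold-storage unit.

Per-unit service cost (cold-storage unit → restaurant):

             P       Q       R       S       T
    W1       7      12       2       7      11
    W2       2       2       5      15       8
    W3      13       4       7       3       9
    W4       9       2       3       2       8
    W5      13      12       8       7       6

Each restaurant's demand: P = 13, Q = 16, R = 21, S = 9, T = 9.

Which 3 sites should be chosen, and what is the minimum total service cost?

With exactly 3 open, each restaurant uses its cheapest among the chosen.
{W1, W2, W4}: P→W2 2·13=26, Q→W2 2·16=32, R→W1 2·21=42, S→W4 2·9=18, T→W2 8·9=72. Service cost 190.
{W2, W4, W5}: service cost 193
{W1, W2, W3}: service cost 199
Among all 10 size-3 choices, {W1, W2, W4} is lowest.

Choose W1, W2 and W4; total service cost 190.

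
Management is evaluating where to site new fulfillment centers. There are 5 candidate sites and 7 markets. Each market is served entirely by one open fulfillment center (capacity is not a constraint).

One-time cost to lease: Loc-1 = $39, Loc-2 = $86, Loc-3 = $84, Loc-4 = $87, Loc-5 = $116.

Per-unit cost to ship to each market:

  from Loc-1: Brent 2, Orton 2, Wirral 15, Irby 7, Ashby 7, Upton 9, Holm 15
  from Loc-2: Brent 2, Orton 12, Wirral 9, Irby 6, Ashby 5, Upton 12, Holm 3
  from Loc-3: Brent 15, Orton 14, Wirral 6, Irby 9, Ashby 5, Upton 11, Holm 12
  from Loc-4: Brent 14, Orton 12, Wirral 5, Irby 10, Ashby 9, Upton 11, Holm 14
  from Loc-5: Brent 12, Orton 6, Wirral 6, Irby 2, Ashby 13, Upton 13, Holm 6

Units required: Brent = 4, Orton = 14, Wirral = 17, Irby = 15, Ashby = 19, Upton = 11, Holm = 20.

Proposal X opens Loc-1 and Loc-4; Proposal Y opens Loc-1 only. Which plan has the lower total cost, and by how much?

Proposal X: {Loc-1, Loc-4}: Brent→Loc-1 2·4=8, Orton→Loc-1 2·14=28, Wirral→Loc-4 5·17=85, Irby→Loc-1 7·15=105, Ashby→Loc-1 7·19=133, Upton→Loc-1 9·11=99, Holm→Loc-4 14·20=280. Service 738; fixed 126; total 864.
Proposal Y: {Loc-1}: Brent→Loc-1 2·4=8, Orton→Loc-1 2·14=28, Wirral→Loc-1 15·17=255, Irby→Loc-1 7·15=105, Ashby→Loc-1 7·19=133, Upton→Loc-1 9·11=99, Holm→Loc-1 15·20=300. Service 928; fixed 39; total 967.
Difference: |864 − 967| = 103.

Proposal X is cheaper by 103.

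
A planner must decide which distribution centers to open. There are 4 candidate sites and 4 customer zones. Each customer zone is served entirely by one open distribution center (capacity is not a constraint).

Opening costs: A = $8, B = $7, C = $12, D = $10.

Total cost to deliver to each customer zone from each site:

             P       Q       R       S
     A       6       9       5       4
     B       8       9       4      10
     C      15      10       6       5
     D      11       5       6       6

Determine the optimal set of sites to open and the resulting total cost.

For any fixed open set, each customer zone goes to its cheapest open site; total = fixed + service.
{A}: P→A 6, Q→A 9, R→A 5, S→A 4. Service 24; fixed 8; total 32.
{A, B}: service 23 + fixed 15 = 38
{A, D}: P→A 6, Q→D 5, R→A 5, S→A 4. Service 20; fixed 18; total 38.
{A, B, C, D}: service 19 + fixed 37 = 56
No other subset beats 32.

Open A only; minimum total cost 32.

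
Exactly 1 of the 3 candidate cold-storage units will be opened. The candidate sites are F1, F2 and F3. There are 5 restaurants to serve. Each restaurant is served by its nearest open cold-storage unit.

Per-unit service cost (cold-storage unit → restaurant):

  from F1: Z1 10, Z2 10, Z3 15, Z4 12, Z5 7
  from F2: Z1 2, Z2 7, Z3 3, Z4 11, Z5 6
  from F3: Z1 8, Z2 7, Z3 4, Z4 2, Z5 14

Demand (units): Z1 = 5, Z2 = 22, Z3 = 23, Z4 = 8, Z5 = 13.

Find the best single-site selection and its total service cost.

With exactly 1 open, each restaurant uses its cheapest among the chosen.
{F2}: Z1→F2 2·5=10, Z2→F2 7·22=154, Z3→F2 3·23=69, Z4→F2 11·8=88, Z5→F2 6·13=78. Service cost 399.
{F3}: service cost 484
{F1}: service cost 802
Among all 3 size-1 choices, {F2} is lowest.

Choose F2 only; total service cost 399.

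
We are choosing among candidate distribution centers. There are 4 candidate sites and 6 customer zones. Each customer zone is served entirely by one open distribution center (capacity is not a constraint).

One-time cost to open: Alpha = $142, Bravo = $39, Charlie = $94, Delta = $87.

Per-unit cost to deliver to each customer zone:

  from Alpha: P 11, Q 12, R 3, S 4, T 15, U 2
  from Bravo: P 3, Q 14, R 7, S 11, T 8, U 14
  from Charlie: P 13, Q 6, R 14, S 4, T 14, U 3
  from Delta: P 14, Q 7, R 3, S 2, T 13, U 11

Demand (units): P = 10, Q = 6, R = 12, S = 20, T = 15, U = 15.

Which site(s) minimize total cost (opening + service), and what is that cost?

For any fixed open set, each customer zone goes to its cheapest open site; total = fixed + service.
{Bravo, Charlie, Delta}: P→Bravo 3·10=30, Q→Charlie 6·6=36, R→Delta 3·12=36, S→Delta 2·20=40, T→Bravo 8·15=120, U→Charlie 3·15=45. Service 307; fixed 220; total 527.
{Bravo, Charlie}: service 395 + fixed 133 = 528
{Alpha, Bravo}: service 368 + fixed 181 = 549
{Alpha, Bravo, Charlie, Delta}: service 292 + fixed 362 = 654
No other subset beats 527.

Open Bravo, Charlie and Delta; minimum total cost 527.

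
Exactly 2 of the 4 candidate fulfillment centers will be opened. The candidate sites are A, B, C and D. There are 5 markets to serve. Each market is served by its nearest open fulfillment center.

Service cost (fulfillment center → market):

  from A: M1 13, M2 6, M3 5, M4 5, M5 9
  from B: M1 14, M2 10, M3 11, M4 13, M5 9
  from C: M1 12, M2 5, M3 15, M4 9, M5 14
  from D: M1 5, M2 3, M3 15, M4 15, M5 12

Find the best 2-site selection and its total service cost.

With exactly 2 open, each market uses its cheapest among the chosen.
{A, D}: M1→D 5, M2→D 3, M3→A 5, M4→A 5, M5→A 9. Service cost 27.
{A, C}: service cost 36
{A, B}: service cost 38
Among all 6 size-2 choices, {A, D} is lowest.

Choose A and D; total service cost 27.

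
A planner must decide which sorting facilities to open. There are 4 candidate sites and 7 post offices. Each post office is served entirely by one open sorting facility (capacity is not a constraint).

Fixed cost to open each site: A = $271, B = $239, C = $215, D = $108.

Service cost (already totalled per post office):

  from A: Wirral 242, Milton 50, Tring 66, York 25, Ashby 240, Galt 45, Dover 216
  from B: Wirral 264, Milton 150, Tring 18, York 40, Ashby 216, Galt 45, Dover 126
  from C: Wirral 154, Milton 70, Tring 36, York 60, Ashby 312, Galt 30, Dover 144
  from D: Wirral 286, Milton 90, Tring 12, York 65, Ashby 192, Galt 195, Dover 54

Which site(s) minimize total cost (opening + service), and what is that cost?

For any fixed open set, each post office goes to its cheapest open site; total = fixed + service.
{C, D}: Wirral→C 154, Milton→C 70, Tring→D 12, York→C 60, Ashby→D 192, Galt→C 30, Dover→D 54. Service 572; fixed 323; total 895.
{A, D}: Wirral→A 242, Milton→A 50, Tring→D 12, York→A 25, Ashby→D 192, Galt→A 45, Dover→D 54. Service 620; fixed 379; total 999.
{D}: Wirral→D 286, Milton→D 90, Tring→D 12, York→D 65, Ashby→D 192, Galt→D 195, Dover→D 54. Service 894; fixed 108; total 1002.
{A, B, C, D}: service 517 + fixed 833 = 1350
No other subset beats 895.

Open C and D; minimum total cost 895.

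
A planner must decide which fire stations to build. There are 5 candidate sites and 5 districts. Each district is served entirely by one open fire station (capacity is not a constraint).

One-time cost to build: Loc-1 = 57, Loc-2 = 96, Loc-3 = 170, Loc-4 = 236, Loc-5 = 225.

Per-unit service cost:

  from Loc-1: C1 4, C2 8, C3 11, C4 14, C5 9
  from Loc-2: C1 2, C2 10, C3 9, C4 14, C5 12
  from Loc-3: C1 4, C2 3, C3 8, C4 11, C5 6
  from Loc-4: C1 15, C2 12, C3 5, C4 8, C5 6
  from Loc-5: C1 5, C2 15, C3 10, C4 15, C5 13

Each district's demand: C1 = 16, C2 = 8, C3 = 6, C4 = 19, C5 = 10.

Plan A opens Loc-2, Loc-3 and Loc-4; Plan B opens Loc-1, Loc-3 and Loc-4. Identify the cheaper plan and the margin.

Plan B is cheaper by 7.

Plan A: {Loc-2, Loc-3, Loc-4}: C1→Loc-2 2·16=32, C2→Loc-3 3·8=24, C3→Loc-4 5·6=30, C4→Loc-4 8·19=152, C5→Loc-3 6·10=60. Service 298; fixed 502; total 800.
Plan B: {Loc-1, Loc-3, Loc-4}: C1→Loc-1 4·16=64, C2→Loc-3 3·8=24, C3→Loc-4 5·6=30, C4→Loc-4 8·19=152, C5→Loc-3 6·10=60. Service 330; fixed 463; total 793.
Difference: |800 − 793| = 7.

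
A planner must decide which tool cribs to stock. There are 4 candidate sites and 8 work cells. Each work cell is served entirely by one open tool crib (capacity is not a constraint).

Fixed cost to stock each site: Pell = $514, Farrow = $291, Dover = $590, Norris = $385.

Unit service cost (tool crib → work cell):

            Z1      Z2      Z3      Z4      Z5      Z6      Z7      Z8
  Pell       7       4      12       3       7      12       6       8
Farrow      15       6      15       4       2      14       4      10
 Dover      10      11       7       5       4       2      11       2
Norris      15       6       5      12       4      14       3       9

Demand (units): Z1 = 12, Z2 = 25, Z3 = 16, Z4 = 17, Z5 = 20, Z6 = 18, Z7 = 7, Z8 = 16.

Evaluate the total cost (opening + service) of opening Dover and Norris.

Each work cell is assigned to its cheapest site among the open ones.
{Dover, Norris}: Z1→Dover 10·12=120, Z2→Norris 6·25=150, Z3→Norris 5·16=80, Z4→Dover 5·17=85, Z5→Dover 4·20=80, Z6→Dover 2·18=36, Z7→Norris 3·7=21, Z8→Dover 2·16=32. Service 604; fixed 975; total 1579.

Total cost: 1579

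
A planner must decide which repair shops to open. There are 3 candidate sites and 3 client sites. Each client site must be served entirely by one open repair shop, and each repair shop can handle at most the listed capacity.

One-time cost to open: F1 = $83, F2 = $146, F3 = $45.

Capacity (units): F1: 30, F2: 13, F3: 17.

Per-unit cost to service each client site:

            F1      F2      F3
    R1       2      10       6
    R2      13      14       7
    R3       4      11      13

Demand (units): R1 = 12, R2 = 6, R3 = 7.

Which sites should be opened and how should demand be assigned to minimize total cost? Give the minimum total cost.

Minimum total cost: 213

Open {F1}: R1→F1 2·12=24, R2→F1 13·6=78, R3→F1 4·7=28.
Loads: F1 carries 25/30. Service 130; fixed 83; total 213.
Next best feasible plan costs 222.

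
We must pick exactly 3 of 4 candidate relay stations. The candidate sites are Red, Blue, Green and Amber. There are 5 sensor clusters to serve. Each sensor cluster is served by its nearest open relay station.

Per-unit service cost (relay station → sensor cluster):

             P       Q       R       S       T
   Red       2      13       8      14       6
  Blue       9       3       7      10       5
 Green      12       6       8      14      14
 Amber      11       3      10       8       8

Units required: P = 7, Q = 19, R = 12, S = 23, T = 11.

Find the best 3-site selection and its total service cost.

With exactly 3 open, each sensor cluster uses its cheapest among the chosen.
{Red, Blue, Amber}: P→Red 2·7=14, Q→Blue 3·19=57, R→Blue 7·12=84, S→Amber 8·23=184, T→Blue 5·11=55. Service cost 394.
{Red, Green, Amber}: service cost 417
{Red, Blue, Green}: service cost 440
Among all 4 size-3 choices, {Red, Blue, Amber} is lowest.

Choose Red, Blue and Amber; total service cost 394.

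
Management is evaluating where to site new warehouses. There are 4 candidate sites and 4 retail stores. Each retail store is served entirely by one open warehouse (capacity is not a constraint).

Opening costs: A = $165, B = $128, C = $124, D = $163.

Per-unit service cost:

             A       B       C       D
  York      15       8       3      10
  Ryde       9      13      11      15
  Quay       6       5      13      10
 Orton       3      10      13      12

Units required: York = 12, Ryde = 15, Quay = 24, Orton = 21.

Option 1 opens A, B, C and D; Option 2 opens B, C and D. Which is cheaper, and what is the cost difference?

Option 1 is cheaper by 12.

Option 1: {A, B, C, D}: York→C 3·12=36, Ryde→A 9·15=135, Quay→B 5·24=120, Orton→A 3·21=63. Service 354; fixed 580; total 934.
Option 2: {B, C, D}: York→C 3·12=36, Ryde→C 11·15=165, Quay→B 5·24=120, Orton→B 10·21=210. Service 531; fixed 415; total 946.
Difference: |934 − 946| = 12.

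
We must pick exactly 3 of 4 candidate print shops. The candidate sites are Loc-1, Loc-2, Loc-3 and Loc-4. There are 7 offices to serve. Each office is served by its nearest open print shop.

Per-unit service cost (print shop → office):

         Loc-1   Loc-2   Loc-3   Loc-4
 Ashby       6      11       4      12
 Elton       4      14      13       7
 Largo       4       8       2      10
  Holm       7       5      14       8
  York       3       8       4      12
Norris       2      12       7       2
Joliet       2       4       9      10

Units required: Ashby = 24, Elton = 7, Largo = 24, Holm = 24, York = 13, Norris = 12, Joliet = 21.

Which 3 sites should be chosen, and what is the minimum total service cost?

With exactly 3 open, each office uses its cheapest among the chosen.
{Loc-1, Loc-2, Loc-3}: Ashby→Loc-3 4·24=96, Elton→Loc-1 4·7=28, Largo→Loc-3 2·24=48, Holm→Loc-2 5·24=120, York→Loc-1 3·13=39, Norris→Loc-1 2·12=24, Joliet→Loc-1 2·21=42. Service cost 397.
{Loc-1, Loc-3, Loc-4}: service cost 445
{Loc-2, Loc-3, Loc-4}: service cost 473
Among all 4 size-3 choices, {Loc-1, Loc-2, Loc-3} is lowest.

Choose Loc-1, Loc-2 and Loc-3; total service cost 397.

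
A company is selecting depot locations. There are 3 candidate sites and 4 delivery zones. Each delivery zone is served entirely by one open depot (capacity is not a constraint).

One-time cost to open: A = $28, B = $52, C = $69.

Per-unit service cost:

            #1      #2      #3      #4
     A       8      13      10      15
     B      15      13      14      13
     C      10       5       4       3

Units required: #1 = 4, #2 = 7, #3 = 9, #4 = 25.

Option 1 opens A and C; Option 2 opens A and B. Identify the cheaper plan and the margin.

Option 1: {A, C}: #1→A 8·4=32, #2→C 5·7=35, #3→C 4·9=36, #4→C 3·25=75. Service 178; fixed 97; total 275.
Option 2: {A, B}: #1→A 8·4=32, #2→A 13·7=91, #3→A 10·9=90, #4→B 13·25=325. Service 538; fixed 80; total 618.
Difference: |275 − 618| = 343.

Option 1 is cheaper by 343.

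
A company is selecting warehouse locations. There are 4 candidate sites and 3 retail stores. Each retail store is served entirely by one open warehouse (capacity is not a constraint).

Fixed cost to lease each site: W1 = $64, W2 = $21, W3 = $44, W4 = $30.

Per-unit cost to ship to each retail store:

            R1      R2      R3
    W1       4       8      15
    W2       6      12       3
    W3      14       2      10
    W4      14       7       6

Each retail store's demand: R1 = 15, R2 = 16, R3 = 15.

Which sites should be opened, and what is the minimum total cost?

Open W2 and W3; minimum total cost 232.

For any fixed open set, each retail store goes to its cheapest open site; total = fixed + service.
{W2, W3}: R1→W2 6·15=90, R2→W3 2·16=32, R3→W2 3·15=45. Service 167; fixed 65; total 232.
{W2, W3, W4}: R1→W2 6·15=90, R2→W3 2·16=32, R3→W2 3·15=45. Service 167; fixed 95; total 262.
{W1, W2, W3}: service 137 + fixed 129 = 266
{W1, W2, W3, W4}: service 137 + fixed 159 = 296
No other subset beats 232.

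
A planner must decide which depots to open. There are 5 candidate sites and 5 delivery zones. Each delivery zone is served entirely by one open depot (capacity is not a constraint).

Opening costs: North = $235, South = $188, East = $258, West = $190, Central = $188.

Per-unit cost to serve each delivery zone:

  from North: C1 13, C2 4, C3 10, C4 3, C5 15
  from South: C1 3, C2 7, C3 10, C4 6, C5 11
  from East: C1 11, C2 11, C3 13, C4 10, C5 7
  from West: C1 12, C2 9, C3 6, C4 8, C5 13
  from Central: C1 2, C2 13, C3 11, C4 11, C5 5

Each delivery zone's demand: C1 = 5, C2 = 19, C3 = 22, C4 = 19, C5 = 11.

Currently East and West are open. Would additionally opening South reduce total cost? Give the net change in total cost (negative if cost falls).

No — net change +72 (cost rises by 72).

Current service cost with {East, West}: 587.
Adding South: each delivery zone re-picks its cheapest; new service cost 471, saving 116.
Extra fixed cost: 188. Net change = 188 − 116 = 72.
(Totals: 1035 → 1107.)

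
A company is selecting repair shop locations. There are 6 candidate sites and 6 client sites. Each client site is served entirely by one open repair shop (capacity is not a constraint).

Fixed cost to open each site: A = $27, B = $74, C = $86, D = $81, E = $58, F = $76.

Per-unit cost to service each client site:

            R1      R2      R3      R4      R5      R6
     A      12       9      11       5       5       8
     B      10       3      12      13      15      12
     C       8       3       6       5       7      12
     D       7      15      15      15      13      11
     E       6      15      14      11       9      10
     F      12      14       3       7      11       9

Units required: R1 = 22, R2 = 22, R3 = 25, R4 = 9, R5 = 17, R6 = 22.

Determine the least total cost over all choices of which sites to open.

Minimum total cost: 811

For any fixed open set, each client site goes to its cheapest open site; total = fixed + service.
{A, C}: R1→C 8·22=176, R2→C 3·22=66, R3→C 6·25=150, R4→A 5·9=45, R5→A 5·17=85, R6→A 8·22=176. Service 698; fixed 113; total 811.
{A, C, F}: R1→C 8·22=176, R2→C 3·22=66, R3→F 3·25=75, R4→A 5·9=45, R5→A 5·17=85, R6→A 8·22=176. Service 623; fixed 189; total 812.
{A, B, E, F}: R1→E 6·22=132, R2→B 3·22=66, R3→F 3·25=75, R4→A 5·9=45, R5→A 5·17=85, R6→A 8·22=176. Service 579; fixed 235; total 814.
{A, B, C, D, E, F}: R1→E 6·22=132, R2→B 3·22=66, R3→F 3·25=75, R4→A 5·9=45, R5→A 5·17=85, R6→A 8·22=176. Service 579; fixed 402; total 981.
No other subset beats 811.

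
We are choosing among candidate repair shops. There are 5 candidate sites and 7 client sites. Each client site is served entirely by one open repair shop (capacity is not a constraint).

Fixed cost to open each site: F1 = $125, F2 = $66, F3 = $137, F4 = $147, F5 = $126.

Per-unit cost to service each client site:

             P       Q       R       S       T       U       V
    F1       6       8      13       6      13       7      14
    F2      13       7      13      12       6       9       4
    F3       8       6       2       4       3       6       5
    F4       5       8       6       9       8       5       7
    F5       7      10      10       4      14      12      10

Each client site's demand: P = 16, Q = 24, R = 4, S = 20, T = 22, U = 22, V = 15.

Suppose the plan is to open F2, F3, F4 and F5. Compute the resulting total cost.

Each client site is assigned to its cheapest site among the open ones.
{F2, F3, F4, F5}: P→F4 5·16=80, Q→F3 6·24=144, R→F3 2·4=8, S→F3 4·20=80, T→F3 3·22=66, U→F4 5·22=110, V→F2 4·15=60. Service 548; fixed 476; total 1024.

Total cost: 1024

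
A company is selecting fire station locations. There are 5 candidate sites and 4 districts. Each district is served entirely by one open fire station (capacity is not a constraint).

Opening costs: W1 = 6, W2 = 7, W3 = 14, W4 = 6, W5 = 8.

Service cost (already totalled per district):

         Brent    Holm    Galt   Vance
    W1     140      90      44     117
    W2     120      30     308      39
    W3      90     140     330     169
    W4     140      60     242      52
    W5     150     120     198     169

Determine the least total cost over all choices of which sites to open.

For any fixed open set, each district goes to its cheapest open site; total = fixed + service.
{W1, W2, W3}: Brent→W3 90, Holm→W2 30, Galt→W1 44, Vance→W2 39. Service 203; fixed 27; total 230.
{W1, W2, W3, W4}: Brent→W3 90, Holm→W2 30, Galt→W1 44, Vance→W2 39. Service 203; fixed 33; total 236.
{W1, W2, W3, W5}: Brent→W3 90, Holm→W2 30, Galt→W1 44, Vance→W2 39. Service 203; fixed 35; total 238.
{W1, W2, W3, W4, W5}: service 203 + fixed 41 = 244
No other subset beats 230.

Minimum total cost: 230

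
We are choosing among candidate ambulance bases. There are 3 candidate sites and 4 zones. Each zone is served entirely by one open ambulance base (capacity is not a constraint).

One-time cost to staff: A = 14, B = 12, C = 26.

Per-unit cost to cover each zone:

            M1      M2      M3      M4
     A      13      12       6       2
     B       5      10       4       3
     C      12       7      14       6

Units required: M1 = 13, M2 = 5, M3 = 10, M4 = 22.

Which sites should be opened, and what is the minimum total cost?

For any fixed open set, each zone goes to its cheapest open site; total = fixed + service.
{A, B}: M1→B 5·13=65, M2→B 10·5=50, M3→B 4·10=40, M4→A 2·22=44. Service 199; fixed 26; total 225.
{B}: service 221 + fixed 12 = 233
{A, B, C}: service 184 + fixed 52 = 236
No other subset beats 225.

Open A and B; minimum total cost 225.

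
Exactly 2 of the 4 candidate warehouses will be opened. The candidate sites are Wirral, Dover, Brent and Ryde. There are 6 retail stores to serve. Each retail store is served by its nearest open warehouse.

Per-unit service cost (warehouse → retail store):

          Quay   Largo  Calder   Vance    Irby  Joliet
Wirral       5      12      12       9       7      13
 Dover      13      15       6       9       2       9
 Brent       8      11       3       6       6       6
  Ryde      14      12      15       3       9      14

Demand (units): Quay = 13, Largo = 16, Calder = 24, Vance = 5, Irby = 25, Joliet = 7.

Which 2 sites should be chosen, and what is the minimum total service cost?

Choose Dover and Brent; total service cost 474.

With exactly 2 open, each retail store uses its cheapest among the chosen.
{Dover, Brent}: Quay→Brent 8·13=104, Largo→Brent 11·16=176, Calder→Brent 3·24=72, Vance→Brent 6·5=30, Irby→Dover 2·25=50, Joliet→Brent 6·7=42. Service cost 474.
{Wirral, Brent}: service cost 535
{Wirral, Dover}: service cost 559
Among all 6 size-2 choices, {Dover, Brent} is lowest.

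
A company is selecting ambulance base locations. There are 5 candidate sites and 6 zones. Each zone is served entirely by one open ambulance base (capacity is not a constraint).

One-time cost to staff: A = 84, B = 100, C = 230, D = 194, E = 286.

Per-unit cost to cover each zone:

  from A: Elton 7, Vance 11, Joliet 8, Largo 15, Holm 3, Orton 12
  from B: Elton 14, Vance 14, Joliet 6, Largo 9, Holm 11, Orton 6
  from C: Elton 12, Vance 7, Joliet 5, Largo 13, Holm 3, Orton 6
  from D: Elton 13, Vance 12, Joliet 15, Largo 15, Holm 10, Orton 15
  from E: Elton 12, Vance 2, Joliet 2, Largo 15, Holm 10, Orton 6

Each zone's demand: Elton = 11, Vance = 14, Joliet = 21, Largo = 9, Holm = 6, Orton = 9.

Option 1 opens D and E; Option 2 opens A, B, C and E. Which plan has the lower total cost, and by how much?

Option 1 is cheaper by 69.

Option 1: {D, E}: Elton→E 12·11=132, Vance→E 2·14=28, Joliet→E 2·21=42, Largo→D 15·9=135, Holm→D 10·6=60, Orton→E 6·9=54. Service 451; fixed 480; total 931.
Option 2: {A, B, C, E}: Elton→A 7·11=77, Vance→E 2·14=28, Joliet→E 2·21=42, Largo→B 9·9=81, Holm→A 3·6=18, Orton→B 6·9=54. Service 300; fixed 700; total 1000.
Difference: |931 − 1000| = 69.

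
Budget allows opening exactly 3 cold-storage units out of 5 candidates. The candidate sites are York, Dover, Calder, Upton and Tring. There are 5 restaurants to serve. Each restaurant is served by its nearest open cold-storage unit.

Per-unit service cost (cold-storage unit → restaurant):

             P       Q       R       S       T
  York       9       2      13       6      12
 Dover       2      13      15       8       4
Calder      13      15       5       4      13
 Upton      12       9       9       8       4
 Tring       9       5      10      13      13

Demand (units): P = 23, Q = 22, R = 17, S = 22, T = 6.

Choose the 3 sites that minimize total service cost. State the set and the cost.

With exactly 3 open, each restaurant uses its cheapest among the chosen.
{York, Dover, Calder}: P→Dover 2·23=46, Q→York 2·22=44, R→Calder 5·17=85, S→Calder 4·22=88, T→Dover 4·6=24. Service cost 287.
{Dover, Calder, Tring}: service cost 353
{York, Dover, Upton}: service cost 399
Among all 10 size-3 choices, {York, Dover, Calder} is lowest.

Choose York, Dover and Calder; total service cost 287.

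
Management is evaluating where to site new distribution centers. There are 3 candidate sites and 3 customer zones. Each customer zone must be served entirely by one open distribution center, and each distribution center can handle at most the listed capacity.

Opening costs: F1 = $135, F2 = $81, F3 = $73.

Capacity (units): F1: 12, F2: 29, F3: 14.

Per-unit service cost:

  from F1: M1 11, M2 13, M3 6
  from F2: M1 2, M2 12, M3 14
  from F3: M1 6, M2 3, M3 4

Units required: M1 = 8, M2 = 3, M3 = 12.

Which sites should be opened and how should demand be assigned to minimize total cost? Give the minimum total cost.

Open {F2, F3}: M1→F2 2·8=16, M2→F2 12·3=36, M3→F3 4·12=48.
Loads: F2 carries 11/29, F3 carries 12/14. Service 100; fixed 154; total 254.
Next best feasible plan costs 301.

Minimum total cost: 254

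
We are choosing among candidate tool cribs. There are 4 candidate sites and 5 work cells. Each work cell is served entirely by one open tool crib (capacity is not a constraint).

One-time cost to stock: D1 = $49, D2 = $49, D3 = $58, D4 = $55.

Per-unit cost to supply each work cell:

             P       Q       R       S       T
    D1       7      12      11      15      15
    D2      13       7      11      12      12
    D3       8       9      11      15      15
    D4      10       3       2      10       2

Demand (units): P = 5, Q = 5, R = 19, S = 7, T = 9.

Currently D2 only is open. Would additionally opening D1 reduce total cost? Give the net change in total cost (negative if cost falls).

Current service cost with {D2}: 501.
Adding D1: each work cell re-picks its cheapest; new service cost 471, saving 30.
Extra fixed cost: 49. Net change = 49 − 30 = 19.
(Totals: 550 → 569.)

No — net change +19 (cost rises by 19).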